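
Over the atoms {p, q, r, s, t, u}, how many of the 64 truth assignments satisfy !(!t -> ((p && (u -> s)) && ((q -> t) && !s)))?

Initial set: {!(!t -> ((p && (u -> s)) && ((q -> t) && !s)))}.
!(!t -> ((p && (u -> s)) && ((q -> t) && !s))): α-rule — add !t, !((p && (u -> s)) && ((q -> t) && !s)).
!((p && (u -> s)) && ((q -> t) && !s)): β-rule — branch into !(p && (u -> s))  //  !((q -> t) && !s).
  branch 1 (add !(p && (u -> s))):
    !(p && (u -> s)): β-rule — branch into !p  //  !(u -> s).
      branch 1.1 (add !p):
        ○ open, literals {p=false, t=false}.
      branch 1.2 (add !(u -> s)):
        !(u -> s): α-rule — add u, !s.
        ○ open, literals {s=false, t=false, u=true}.
  branch 2 (add !((q -> t) && !s)):
    !((q -> t) && !s): β-rule — branch into !(q -> t)  //  !!s.
      branch 2.1 (add !(q -> t)):
        !(q -> t): α-rule — add q, !t.
        ○ open, literals {q=true, t=false}.
      branch 2.2 (add !!s):
        ○ open, literals {s=true, t=false}.
0 branches closed, 4 open.
Each open branch fixes some atoms; the unmentioned ones are free. Counting distinct full assignments: branch {p=false, t=false} (q, r, s, u) contributes 16 new; branch {s=false, t=false, u=true} (p, q, r) contributes 4 new; branch {q=true, t=false} (p, r, s, u) contributes 6 new; branch {s=true, t=false} (p, q, r, u) contributes 4 new. Total: 30.

30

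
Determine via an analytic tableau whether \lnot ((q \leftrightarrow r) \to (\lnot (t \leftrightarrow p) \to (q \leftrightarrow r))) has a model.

Unsatisfiable

Initial set: {\lnot ((q \leftrightarrow r) \to (\lnot (t \leftrightarrow p) \to (q \leftrightarrow r)))}.
\lnot ((q \leftrightarrow r) \to (\lnot (t \leftrightarrow p) \to (q \leftrightarrow r))): α-rule — add (q \leftrightarrow r), \lnot (\lnot (t \leftrightarrow p) \to (q \leftrightarrow r)).
\lnot (\lnot (t \leftrightarrow p) \to (q \leftrightarrow r)): α-rule — add \lnot (t \leftrightarrow p), \lnot (q \leftrightarrow r).
(q \leftrightarrow r): β-rule — branch into q, r  //  \lnot q, \lnot r.
  branch 1 (add q, r):
    \lnot (t \leftrightarrow p): β-rule — branch into t, \lnot p  //  \lnot t, p.
      branch 1.1 (add t, \lnot p):
        \lnot (q \leftrightarrow r): β-rule — branch into q, \lnot r  //  \lnot q, r.
          branch 1.1.1 (add q, \lnot r):
            × closes — contains both r and \lnot r.
          branch 1.1.2 (add \lnot q, r):
            × closes — contains both q and \lnot q.
      branch 1.2 (add \lnot t, p):
        \lnot (q \leftrightarrow r): β-rule — branch into q, \lnot r  //  \lnot q, r.
          branch 1.2.1 (add q, \lnot r):
            × closes — contains both r and \lnot r.
          branch 1.2.2 (add \lnot q, r):
            × closes — contains both q and \lnot q.
  branch 2 (add \lnot q, \lnot r):
    \lnot (t \leftrightarrow p): β-rule — branch into t, \lnot p  //  \lnot t, p.
      branch 2.1 (add t, \lnot p):
        \lnot (q \leftrightarrow r): β-rule — branch into q, \lnot r  //  \lnot q, r.
          branch 2.1.1 (add q, \lnot r):
            × closes — contains both q and \lnot q.
          branch 2.1.2 (add \lnot q, r):
            × closes — contains both r and \lnot r.
      branch 2.2 (add \lnot t, p):
        \lnot (q \leftrightarrow r): β-rule — branch into q, \lnot r  //  \lnot q, r.
          branch 2.2.1 (add q, \lnot r):
            × closes — contains both q and \lnot q.
          branch 2.2.2 (add \lnot q, r):
            × closes — contains both r and \lnot r.
All 8 branches close.
Every branch closed; the formula is unsatisfiable.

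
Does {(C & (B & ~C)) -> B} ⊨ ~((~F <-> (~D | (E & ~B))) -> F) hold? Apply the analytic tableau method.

No

Initial set: {((C & (B & ~C)) -> B); ~~((~F <-> (~D | (E & ~B))) -> F)}.
((C & (B & ~C)) -> B): β-rule — branch into ~(C & (B & ~C))  //  B.
  branch 1 (add ~(C & (B & ~C))):
    ~~((~F <-> (~D | (E & ~B))) -> F): β-rule — branch into ~(~F <-> (~D | (E & ~B)))  //  F.
      branch 1.1 (add ~(~F <-> (~D | (E & ~B)))):
        ~(C & (B & ~C)): β-rule — branch into ~C  //  ~(B & ~C).
          branch 1.1.1 (add ~C):
            ~(~F <-> (~D | (E & ~B))): β-rule — branch into ~F, ~(~D | (E & ~B))  //  ~~F, (~D | (E & ~B)).
              branch 1.1.1.1 (add ~F, ~(~D | (E & ~B))):
                ~(~D | (E & ~B)): α-rule — add ~~D, ~(E & ~B).
                ~(E & ~B): β-rule — branch into ~E  //  ~~B.
                  branch 1.1.1.1.1 (add ~E):
                    ○ open, literals {C=0, D=1, E=0, F=0}.
                  branch 1.1.1.1.2 (add ~~B):
                    ○ open, literals {B=1, C=0, D=1, F=0}.
              branch 1.1.1.2 (add ~~F, (~D | (E & ~B))):
                (~D | (E & ~B)): β-rule — branch into ~D  //  (E & ~B).
                  branch 1.1.1.2.1 (add ~D):
                    ○ open, literals {C=0, D=0, F=1}.
                  branch 1.1.1.2.2 (add (E & ~B)):
                    (E & ~B): α-rule — add E, ~B.
                    ○ open, literals {B=0, C=0, E=1, F=1}.
          branch 1.1.2 (add ~(B & ~C)):
            ~(~F <-> (~D | (E & ~B))): β-rule — branch into ~F, ~(~D | (E & ~B))  //  ~~F, (~D | (E & ~B)).
              branch 1.1.2.1 (add ~F, ~(~D | (E & ~B))):
                ~(~D | (E & ~B)): α-rule — add ~~D, ~(E & ~B).
                ~(B & ~C): β-rule — branch into ~B  //  ~~C.
                  branch 1.1.2.1.1 (add ~B):
                    ~(E & ~B): β-rule — branch into ~E  //  ~~B.
                      branch 1.1.2.1.1.1 (add ~E):
                        ○ open, literals {B=0, D=1, E=0, F=0}.
                      branch 1.1.2.1.1.2 (add ~~B):
                        × closes — contains both B and ~B.
                  branch 1.1.2.1.2 (add ~~C):
                    ~(E & ~B): β-rule — branch into ~E  //  ~~B.
                      branch 1.1.2.1.2.1 (add ~E):
                        ○ open, literals {C=1, D=1, E=0, F=0}.
                      branch 1.1.2.1.2.2 (add ~~B):
                        ○ open, literals {B=1, C=1, D=1, F=0}.
              branch 1.1.2.2 (add ~~F, (~D | (E & ~B))):
                ~(B & ~C): β-rule — branch into ~B  //  ~~C.
                  branch 1.1.2.2.1 (add ~B):
                    (~D | (E & ~B)): β-rule — branch into ~D  //  (E & ~B).
                      branch 1.1.2.2.1.1 (add ~D):
                        ○ open, literals {B=0, D=0, F=1}.
                      branch 1.1.2.2.1.2 (add (E & ~B)):
                        (E & ~B): α-rule — add E, ~B.
                        ○ open, literals {B=0, E=1, F=1}.
                  branch 1.1.2.2.2 (add ~~C):
                    (~D | (E & ~B)): β-rule — branch into ~D  //  (E & ~B).
                      branch 1.1.2.2.2.1 (add ~D):
                        ○ open, literals {C=1, D=0, F=1}.
                      branch 1.1.2.2.2.2 (add (E & ~B)):
                        (E & ~B): α-rule — add E, ~B.
                        ○ open, literals {B=0, C=1, E=1, F=1}.
      branch 1.2 (add F):
        ~(C & (B & ~C)): β-rule — branch into ~C  //  ~(B & ~C).
          branch 1.2.1 (add ~C):
            ○ open, literals {C=0, F=1}.
          branch 1.2.2 (add ~(B & ~C)):
            ~(B & ~C): β-rule — branch into ~B  //  ~~C.
              branch 1.2.2.1 (add ~B):
                ○ open, literals {B=0, F=1}.
              branch 1.2.2.2 (add ~~C):
                ○ open, literals {C=1, F=1}.
  branch 2 (add B):
    ~~((~F <-> (~D | (E & ~B))) -> F): β-rule — branch into ~(~F <-> (~D | (E & ~B)))  //  F.
      branch 2.1 (add ~(~F <-> (~D | (E & ~B)))):
        ~(~F <-> (~D | (E & ~B))): β-rule — branch into ~F, ~(~D | (E & ~B))  //  ~~F, (~D | (E & ~B)).
          branch 2.1.1 (add ~F, ~(~D | (E & ~B))):
            ~(~D | (E & ~B)): α-rule — add ~~D, ~(E & ~B).
            ~(E & ~B): β-rule — branch into ~E  //  ~~B.
              branch 2.1.1.1 (add ~E):
                ○ open, literals {B=1, D=1, E=0, F=0}.
              branch 2.1.1.2 (add ~~B):
                ○ open, literals {B=1, D=1, F=0}.
          branch 2.1.2 (add ~~F, (~D | (E & ~B))):
            (~D | (E & ~B)): β-rule — branch into ~D  //  (E & ~B).
              branch 2.1.2.1 (add ~D):
                ○ open, literals {B=1, D=0, F=1}.
              branch 2.1.2.2 (add (E & ~B)):
                (E & ~B): α-rule — add E, ~B.
                × closes — contains both B and ~B.
      branch 2.2 (add F):
        ○ open, literals {B=1, F=1}.
2 branches closed, 18 open.
An open branch gives a countermodel: C=0, D=1, E=0, F=0 (unmentioned atoms arbitrary); the premises hold there but the conclusion fails.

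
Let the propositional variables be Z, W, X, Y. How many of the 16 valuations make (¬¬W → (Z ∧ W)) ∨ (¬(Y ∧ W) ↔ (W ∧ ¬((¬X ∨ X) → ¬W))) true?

14

Initial set: {((¬¬W → (Z ∧ W)) ∨ (¬(Y ∧ W) ↔ (W ∧ ¬((¬X ∨ X) → ¬W))))}.
((¬¬W → (Z ∧ W)) ∨ (¬(Y ∧ W) ↔ (W ∧ ¬((¬X ∨ X) → ¬W)))): β-rule — branch into (¬¬W → (Z ∧ W))  //  (¬(Y ∧ W) ↔ (W ∧ ¬((¬X ∨ X) → ¬W))).
  branch 1 (add (¬¬W → (Z ∧ W))):
    (¬¬W → (Z ∧ W)): β-rule — branch into ¬¬¬W  //  (Z ∧ W).
      branch 1.1 (add ¬¬¬W):
        ¬¬¬W: drop double negation, giving ¬W.
        ○ open, literals {W=F}.
      branch 1.2 (add (Z ∧ W)):
        (Z ∧ W): α-rule — add Z, W.
        ○ open, literals {W=T, Z=T}.
  branch 2 (add (¬(Y ∧ W) ↔ (W ∧ ¬((¬X ∨ X) → ¬W)))):
    (¬(Y ∧ W) ↔ (W ∧ ¬((¬X ∨ X) → ¬W))): β-rule — branch into ¬(Y ∧ W), (W ∧ ¬((¬X ∨ X) → ¬W))  //  ¬¬(Y ∧ W), ¬(W ∧ ¬((¬X ∨ X) → ¬W)).
      branch 2.1 (add ¬(Y ∧ W), (W ∧ ¬((¬X ∨ X) → ¬W))):
        (W ∧ ¬((¬X ∨ X) → ¬W)): α-rule — add W, ¬((¬X ∨ X) → ¬W).
        ¬((¬X ∨ X) → ¬W): α-rule — add (¬X ∨ X), ¬¬W.
        ¬(Y ∧ W): β-rule — branch into ¬Y  //  ¬W.
          branch 2.1.1 (add ¬Y):
            (¬X ∨ X): β-rule — branch into ¬X  //  X.
              branch 2.1.1.1 (add ¬X):
                ○ open, literals {W=T, X=F, Y=F}.
              branch 2.1.1.2 (add X):
                ○ open, literals {W=T, X=T, Y=F}.
          branch 2.1.2 (add ¬W):
            × closes — contains both W and ¬W.
      branch 2.2 (add ¬¬(Y ∧ W), ¬(W ∧ ¬((¬X ∨ X) → ¬W))):
        ¬¬(Y ∧ W): α-rule — add Y, W.
        ¬(W ∧ ¬((¬X ∨ X) → ¬W)): β-rule — branch into ¬W  //  ¬¬((¬X ∨ X) → ¬W).
          branch 2.2.1 (add ¬W):
            × closes — contains both W and ¬W.
          branch 2.2.2 (add ¬¬((¬X ∨ X) → ¬W)):
            ¬¬((¬X ∨ X) → ¬W): β-rule — branch into ¬(¬X ∨ X)  //  ¬W.
              branch 2.2.2.1 (add ¬(¬X ∨ X)):
                ¬(¬X ∨ X): α-rule — add ¬¬X, ¬X.
                × closes — contains both X and ¬X.
              branch 2.2.2.2 (add ¬W):
                × closes — contains both W and ¬W.
4 branches closed, 4 open.
Each open branch fixes some atoms; the unmentioned ones are free. Counting distinct full assignments: branch {W=F} (Z, X, Y) contributes 8 new; branch {W=T, Z=T} (X, Y) contributes 4 new; branch {W=T, X=F, Y=F} (Z) contributes 1 new; branch {W=T, X=T, Y=F} (Z) contributes 1 new. Total: 14.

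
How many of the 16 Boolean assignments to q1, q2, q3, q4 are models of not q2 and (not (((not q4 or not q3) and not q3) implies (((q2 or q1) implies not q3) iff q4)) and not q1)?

1

Initial set: {(not q2 and (not (((not q4 or not q3) and not q3) implies (((q2 or q1) implies not q3) iff q4)) and not q1))}.
(not q2 and (not (((not q4 or not q3) and not q3) implies (((q2 or q1) implies not q3) iff q4)) and not q1)): α-rule — add not q2, (not (((not q4 or not q3) and not q3) implies (((q2 or q1) implies not q3) iff q4)) and not q1).
(not (((not q4 or not q3) and not q3) implies (((q2 or q1) implies not q3) iff q4)) and not q1): α-rule — add not (((not q4 or not q3) and not q3) implies (((q2 or q1) implies not q3) iff q4)), not q1.
not (((not q4 or not q3) and not q3) implies (((q2 or q1) implies not q3) iff q4)): α-rule — add ((not q4 or not q3) and not q3), not (((q2 or q1) implies not q3) iff q4).
((not q4 or not q3) and not q3): α-rule — add (not q4 or not q3), not q3.
not (((q2 or q1) implies not q3) iff q4): β-rule — branch into ((q2 or q1) implies not q3), not q4  //  not ((q2 or q1) implies not q3), q4.
  branch 1 (add ((q2 or q1) implies not q3), not q4):
    (not q4 or not q3): β-rule — branch into not q4  //  not q3.
      branch 1.1 (add not q4):
        ((q2 or q1) implies not q3): β-rule — branch into not (q2 or q1)  //  not q3.
          branch 1.1.1 (add not (q2 or q1)):
            not (q2 or q1): α-rule — add not q2, not q1.
            ○ open, literals {q1=0, q2=0, q3=0, q4=0}.
          branch 1.1.2 (add not q3):
            ○ open, literals {q1=0, q2=0, q3=0, q4=0}.
      branch 1.2 (add not q3):
        ((q2 or q1) implies not q3): β-rule — branch into not (q2 or q1)  //  not q3.
          branch 1.2.1 (add not (q2 or q1)):
            not (q2 or q1): α-rule — add not q2, not q1.
            ○ open, literals {q1=0, q2=0, q3=0, q4=0}.
          branch 1.2.2 (add not q3):
            ○ open, literals {q1=0, q2=0, q3=0, q4=0}.
  branch 2 (add not ((q2 or q1) implies not q3), q4):
    not ((q2 or q1) implies not q3): α-rule — add (q2 or q1), not not q3.
    × closes — contains both q3 and not q3.
1 branch closed, 4 open.
Each open branch fixes some atoms; the unmentioned ones are free. Counting distinct full assignments: branch {q1=0, q2=0, q3=0, q4=0} (none free) contributes 1 new; branch {q1=0, q2=0, q3=0, q4=0} (none free) contributes 0 new; branch {q1=0, q2=0, q3=0, q4=0} (none free) contributes 0 new; branch {q1=0, q2=0, q3=0, q4=0} (none free) contributes 0 new. Total: 1.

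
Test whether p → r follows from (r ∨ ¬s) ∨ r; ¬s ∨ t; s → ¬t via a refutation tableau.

No

Initial set: {T ((r ∨ ¬s) ∨ r); T (¬s ∨ t); T (s → ¬t); F (p → r)}.
F (p → r): α-rule — add T p, F r.
T ((r ∨ ¬s) ∨ r): β-rule — branch into T (r ∨ ¬s)  //  T r.
  branch 1 (add T (r ∨ ¬s)):
    T (¬s ∨ t): β-rule — branch into T ¬s  //  T t.
      branch 1.1 (add T ¬s):
        T (s → ¬t): β-rule — branch into F s  //  T ¬t.
          branch 1.1.1 (add F s):
            T (r ∨ ¬s): β-rule — branch into T r  //  T ¬s.
              branch 1.1.1.1 (add T r):
                × closes — contains both r and ¬r.
              branch 1.1.1.2 (add T ¬s):
                ○ open, literals {p=true, r=false, s=false}.
          branch 1.1.2 (add T ¬t):
            T (r ∨ ¬s): β-rule — branch into T r  //  T ¬s.
              branch 1.1.2.1 (add T r):
                × closes — contains both r and ¬r.
              branch 1.1.2.2 (add T ¬s):
                ○ open, literals {p=true, r=false, s=false, t=false}.
      branch 1.2 (add T t):
        T (s → ¬t): β-rule — branch into F s  //  T ¬t.
          branch 1.2.1 (add F s):
            T (r ∨ ¬s): β-rule — branch into T r  //  T ¬s.
              branch 1.2.1.1 (add T r):
                × closes — contains both r and ¬r.
              branch 1.2.1.2 (add T ¬s):
                ○ open, literals {p=true, r=false, s=false, t=true}.
          branch 1.2.2 (add T ¬t):
            × closes — contains both t and ¬t.
  branch 2 (add T r):
    × closes — contains both r and ¬r.
5 branches closed, 3 open.
An open branch gives a countermodel: p=true, r=false, s=false (unmentioned atoms arbitrary); the premises hold there but the conclusion fails.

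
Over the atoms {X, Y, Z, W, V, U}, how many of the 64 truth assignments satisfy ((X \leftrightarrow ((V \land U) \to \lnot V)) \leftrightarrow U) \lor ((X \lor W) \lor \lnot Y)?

62

Initial set: {(((X \leftrightarrow ((V \land U) \to \lnot V)) \leftrightarrow U) \lor ((X \lor W) \lor \lnot Y))}.
(((X \leftrightarrow ((V \land U) \to \lnot V)) \leftrightarrow U) \lor ((X \lor W) \lor \lnot Y)): β-rule — branch into ((X \leftrightarrow ((V \land U) \to \lnot V)) \leftrightarrow U)  //  ((X \lor W) \lor \lnot Y).
  branch 1 (add ((X \leftrightarrow ((V \land U) \to \lnot V)) \leftrightarrow U)):
    ((X \leftrightarrow ((V \land U) \to \lnot V)) \leftrightarrow U): β-rule — branch into (X \leftrightarrow ((V \land U) \to \lnot V)), U  //  \lnot (X \leftrightarrow ((V \land U) \to \lnot V)), \lnot U.
      branch 1.1 (add (X \leftrightarrow ((V \land U) \to \lnot V)), U):
        (X \leftrightarrow ((V \land U) \to \lnot V)): β-rule — branch into X, ((V \land U) \to \lnot V)  //  \lnot X, \lnot ((V \land U) \to \lnot V).
          branch 1.1.1 (add X, ((V \land U) \to \lnot V)):
            ((V \land U) \to \lnot V): β-rule — branch into \lnot (V \land U)  //  \lnot V.
              branch 1.1.1.1 (add \lnot (V \land U)):
                \lnot (V \land U): β-rule — branch into \lnot V  //  \lnot U.
                  branch 1.1.1.1.1 (add \lnot V):
                    ○ open, literals {U=true, V=false, X=true}.
                  branch 1.1.1.1.2 (add \lnot U):
                    × closes — contains both U and \lnot U.
              branch 1.1.1.2 (add \lnot V):
                ○ open, literals {U=true, V=false, X=true}.
          branch 1.1.2 (add \lnot X, \lnot ((V \land U) \to \lnot V)):
            \lnot ((V \land U) \to \lnot V): α-rule — add (V \land U), \lnot \lnot V.
            (V \land U): α-rule — add V, U.
            ○ open, literals {U=true, V=true, X=false}.
      branch 1.2 (add \lnot (X \leftrightarrow ((V \land U) \to \lnot V)), \lnot U):
        \lnot (X \leftrightarrow ((V \land U) \to \lnot V)): β-rule — branch into X, \lnot ((V \land U) \to \lnot V)  //  \lnot X, ((V \land U) \to \lnot V).
          branch 1.2.1 (add X, \lnot ((V \land U) \to \lnot V)):
            \lnot ((V \land U) \to \lnot V): α-rule — add (V \land U), \lnot \lnot V.
            (V \land U): α-rule — add V, U.
            × closes — contains both U and \lnot U.
          branch 1.2.2 (add \lnot X, ((V \land U) \to \lnot V)):
            ((V \land U) \to \lnot V): β-rule — branch into \lnot (V \land U)  //  \lnot V.
              branch 1.2.2.1 (add \lnot (V \land U)):
                \lnot (V \land U): β-rule — branch into \lnot V  //  \lnot U.
                  branch 1.2.2.1.1 (add \lnot V):
                    ○ open, literals {U=false, V=false, X=false}.
                  branch 1.2.2.1.2 (add \lnot U):
                    ○ open, literals {U=false, X=false}.
              branch 1.2.2.2 (add \lnot V):
                ○ open, literals {U=false, V=false, X=false}.
  branch 2 (add ((X \lor W) \lor \lnot Y)):
    ((X \lor W) \lor \lnot Y): β-rule — branch into (X \lor W)  //  \lnot Y.
      branch 2.1 (add (X \lor W)):
        (X \lor W): β-rule — branch into X  //  W.
          branch 2.1.1 (add X):
            ○ open, literals {X=true}.
          branch 2.1.2 (add W):
            ○ open, literals {W=true}.
      branch 2.2 (add \lnot Y):
        ○ open, literals {Y=false}.
2 branches closed, 9 open.
Each open branch fixes some atoms; the unmentioned ones are free. Counting distinct full assignments: branch {U=true, V=false, X=true} (Y, Z, W) contributes 8 new; branch {U=true, V=false, X=true} (Y, Z, W) contributes 0 new; branch {U=true, V=true, X=false} (Y, Z, W) contributes 8 new; branch {U=false, V=false, X=false} (Y, Z, W) contributes 8 new; branch {U=false, X=false} (Y, Z, W, V) contributes 8 new; branch {U=false, V=false, X=false} (Y, Z, W) contributes 0 new; branch {X=true} (Y, Z, W, V, U) contributes 24 new; branch {W=true} (X, Y, Z, V, U) contributes 4 new; branch {Y=false} (X, Z, W, V, U) contributes 2 new. Total: 62.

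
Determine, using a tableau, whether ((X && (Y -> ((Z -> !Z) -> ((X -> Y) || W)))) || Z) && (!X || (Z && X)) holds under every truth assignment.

Not valid

Assume the negation and expand:
Initial set: {!(((X && (Y -> ((Z -> !Z) -> ((X -> Y) || W)))) || Z) && (!X || (Z && X)))}.
!(((X && (Y -> ((Z -> !Z) -> ((X -> Y) || W)))) || Z) && (!X || (Z && X))): β-rule — branch into !((X && (Y -> ((Z -> !Z) -> ((X -> Y) || W)))) || Z)  //  !(!X || (Z && X)).
  branch 1 (add !((X && (Y -> ((Z -> !Z) -> ((X -> Y) || W)))) || Z)):
    !((X && (Y -> ((Z -> !Z) -> ((X -> Y) || W)))) || Z): α-rule — add !(X && (Y -> ((Z -> !Z) -> ((X -> Y) || W)))), !Z.
    !(X && (Y -> ((Z -> !Z) -> ((X -> Y) || W)))): β-rule — branch into !X  //  !(Y -> ((Z -> !Z) -> ((X -> Y) || W))).
      branch 1.1 (add !X):
        ○ open, literals {X=0, Z=0}.
      branch 1.2 (add !(Y -> ((Z -> !Z) -> ((X -> Y) || W)))):
        !(Y -> ((Z -> !Z) -> ((X -> Y) || W))): α-rule — add Y, !((Z -> !Z) -> ((X -> Y) || W)).
        !((Z -> !Z) -> ((X -> Y) || W)): α-rule — add (Z -> !Z), !((X -> Y) || W).
        !((X -> Y) || W): α-rule — add !(X -> Y), !W.
        !(X -> Y): α-rule — add X, !Y.
        × closes — contains both Y and !Y.
  branch 2 (add !(!X || (Z && X))):
    !(!X || (Z && X)): α-rule — add !!X, !(Z && X).
    !(Z && X): β-rule — branch into !Z  //  !X.
      branch 2.1 (add !Z):
        ○ open, literals {X=1, Z=0}.
      branch 2.2 (add !X):
        × closes — contains both X and !X.
2 branches closed, 2 open.
An open branch gives a countermodel: X=0, Z=0 (unmentioned atoms arbitrary); under it the original formula is false.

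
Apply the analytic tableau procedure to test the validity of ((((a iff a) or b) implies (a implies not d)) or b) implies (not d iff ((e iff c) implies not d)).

Not valid

Assume the negation and expand:
Initial set: {not (((((a iff a) or b) implies (a implies not d)) or b) implies (not d iff ((e iff c) implies not d)))}.
not (((((a iff a) or b) implies (a implies not d)) or b) implies (not d iff ((e iff c) implies not d))): α-rule — add ((((a iff a) or b) implies (a implies not d)) or b), not (not d iff ((e iff c) implies not d)).
((((a iff a) or b) implies (a implies not d)) or b): β-rule — branch into (((a iff a) or b) implies (a implies not d))  //  b.
  branch 1 (add (((a iff a) or b) implies (a implies not d))):
    not (not d iff ((e iff c) implies not d)): β-rule — branch into not d, not ((e iff c) implies not d)  //  not not d, ((e iff c) implies not d).
      branch 1.1 (add not d, not ((e iff c) implies not d)):
        not ((e iff c) implies not d): α-rule — add (e iff c), not not d.
        × closes — contains both d and not d.
      branch 1.2 (add not not d, ((e iff c) implies not d)):
        (((a iff a) or b) implies (a implies not d)): β-rule — branch into not ((a iff a) or b)  //  (a implies not d).
          branch 1.2.1 (add not ((a iff a) or b)):
            not ((a iff a) or b): α-rule — add not (a iff a), not b.
            ((e iff c) implies not d): β-rule — branch into not (e iff c)  //  not d.
              branch 1.2.1.1 (add not (e iff c)):
                not (a iff a): β-rule — branch into a, not a  //  not a, a.
                  branch 1.2.1.1.1 (add a, not a):
                    × closes — contains both a and not a.
                  branch 1.2.1.1.2 (add not a, a):
                    × closes — contains both a and not a.
              branch 1.2.1.2 (add not d):
                × closes — contains both d and not d.
          branch 1.2.2 (add (a implies not d)):
            ((e iff c) implies not d): β-rule — branch into not (e iff c)  //  not d.
              branch 1.2.2.1 (add not (e iff c)):
                (a implies not d): β-rule — branch into not a  //  not d.
                  branch 1.2.2.1.1 (add not a):
                    not (e iff c): β-rule — branch into e, not c  //  not e, c.
                      branch 1.2.2.1.1.1 (add e, not c):
                        ○ open, literals {a=false, c=false, d=true, e=true}.
                      branch 1.2.2.1.1.2 (add not e, c):
                        ○ open, literals {a=false, c=true, d=true, e=false}.
                  branch 1.2.2.1.2 (add not d):
                    × closes — contains both d and not d.
              branch 1.2.2.2 (add not d):
                × closes — contains both d and not d.
  branch 2 (add b):
    not (not d iff ((e iff c) implies not d)): β-rule — branch into not d, not ((e iff c) implies not d)  //  not not d, ((e iff c) implies not d).
      branch 2.1 (add not d, not ((e iff c) implies not d)):
        not ((e iff c) implies not d): α-rule — add (e iff c), not not d.
        × closes — contains both d and not d.
      branch 2.2 (add not not d, ((e iff c) implies not d)):
        ((e iff c) implies not d): β-rule — branch into not (e iff c)  //  not d.
          branch 2.2.1 (add not (e iff c)):
            not (e iff c): β-rule — branch into e, not c  //  not e, c.
              branch 2.2.1.1 (add e, not c):
                ○ open, literals {b=true, c=false, d=true, e=true}.
              branch 2.2.1.2 (add not e, c):
                ○ open, literals {b=true, c=true, d=true, e=false}.
          branch 2.2.2 (add not d):
            × closes — contains both d and not d.
8 branches closed, 4 open.
An open branch gives a countermodel: a=false, c=false, d=true, e=true (unmentioned atoms arbitrary); under it the original formula is false.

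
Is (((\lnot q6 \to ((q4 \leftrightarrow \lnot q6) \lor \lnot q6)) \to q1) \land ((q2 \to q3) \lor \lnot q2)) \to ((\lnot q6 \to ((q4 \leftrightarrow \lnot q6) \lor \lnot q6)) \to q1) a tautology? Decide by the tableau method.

Valid

Assume the negation and expand:
Initial set: {\lnot ((((\lnot q6 \to ((q4 \leftrightarrow \lnot q6) \lor \lnot q6)) \to q1) \land ((q2 \to q3) \lor \lnot q2)) \to ((\lnot q6 \to ((q4 \leftrightarrow \lnot q6) \lor \lnot q6)) \to q1))}.
\lnot ((((\lnot q6 \to ((q4 \leftrightarrow \lnot q6) \lor \lnot q6)) \to q1) \land ((q2 \to q3) \lor \lnot q2)) \to ((\lnot q6 \to ((q4 \leftrightarrow \lnot q6) \lor \lnot q6)) \to q1)): α-rule — add (((\lnot q6 \to ((q4 \leftrightarrow \lnot q6) \lor \lnot q6)) \to q1) \land ((q2 \to q3) \lor \lnot q2)), \lnot ((\lnot q6 \to ((q4 \leftrightarrow \lnot q6) \lor \lnot q6)) \to q1).
(((\lnot q6 \to ((q4 \leftrightarrow \lnot q6) \lor \lnot q6)) \to q1) \land ((q2 \to q3) \lor \lnot q2)): α-rule — add ((\lnot q6 \to ((q4 \leftrightarrow \lnot q6) \lor \lnot q6)) \to q1), ((q2 \to q3) \lor \lnot q2).
\lnot ((\lnot q6 \to ((q4 \leftrightarrow \lnot q6) \lor \lnot q6)) \to q1): α-rule — add (\lnot q6 \to ((q4 \leftrightarrow \lnot q6) \lor \lnot q6)), \lnot q1.
((\lnot q6 \to ((q4 \leftrightarrow \lnot q6) \lor \lnot q6)) \to q1): β-rule — branch into \lnot (\lnot q6 \to ((q4 \leftrightarrow \lnot q6) \lor \lnot q6))  //  q1.
  branch 1 (add \lnot (\lnot q6 \to ((q4 \leftrightarrow \lnot q6) \lor \lnot q6))):
    \lnot (\lnot q6 \to ((q4 \leftrightarrow \lnot q6) \lor \lnot q6)): α-rule — add \lnot q6, \lnot ((q4 \leftrightarrow \lnot q6) \lor \lnot q6).
    \lnot ((q4 \leftrightarrow \lnot q6) \lor \lnot q6): α-rule — add \lnot (q4 \leftrightarrow \lnot q6), \lnot \lnot q6.
    × closes — contains both q6 and \lnot q6.
  branch 2 (add q1):
    × closes — contains both q1 and \lnot q1.
All 2 branches close.
Every branch closed, so the negation is unsatisfiable and the formula is valid.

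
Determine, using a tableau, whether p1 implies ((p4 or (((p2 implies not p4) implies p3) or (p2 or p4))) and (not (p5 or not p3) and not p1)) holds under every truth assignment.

Assume the negation and expand:
Initial set: {not (p1 implies ((p4 or (((p2 implies not p4) implies p3) or (p2 or p4))) and (not (p5 or not p3) and not p1)))}.
not (p1 implies ((p4 or (((p2 implies not p4) implies p3) or (p2 or p4))) and (not (p5 or not p3) and not p1))): α-rule — add p1, not ((p4 or (((p2 implies not p4) implies p3) or (p2 or p4))) and (not (p5 or not p3) and not p1)).
not ((p4 or (((p2 implies not p4) implies p3) or (p2 or p4))) and (not (p5 or not p3) and not p1)): β-rule — branch into not (p4 or (((p2 implies not p4) implies p3) or (p2 or p4)))  //  not (not (p5 or not p3) and not p1).
  branch 1 (add not (p4 or (((p2 implies not p4) implies p3) or (p2 or p4)))):
    not (p4 or (((p2 implies not p4) implies p3) or (p2 or p4))): α-rule — add not p4, not (((p2 implies not p4) implies p3) or (p2 or p4)).
    not (((p2 implies not p4) implies p3) or (p2 or p4)): α-rule — add not ((p2 implies not p4) implies p3), not (p2 or p4).
    not ((p2 implies not p4) implies p3): α-rule — add (p2 implies not p4), not p3.
    not (p2 or p4): α-rule — add not p2, not p4.
    (p2 implies not p4): β-rule — branch into not p2  //  not p4.
      branch 1.1 (add not p2):
        ○ open, literals {p1=true, p2=false, p3=false, p4=false}.
      branch 1.2 (add not p4):
        ○ open, literals {p1=true, p2=false, p3=false, p4=false}.
  branch 2 (add not (not (p5 or not p3) and not p1)):
    not (not (p5 or not p3) and not p1): β-rule — branch into not not (p5 or not p3)  //  not not p1.
      branch 2.1 (add not not (p5 or not p3)):
        not not (p5 or not p3): β-rule — branch into p5  //  not p3.
          branch 2.1.1 (add p5):
            ○ open, literals {p1=true, p5=true}.
          branch 2.1.2 (add not p3):
            ○ open, literals {p1=true, p3=false}.
      branch 2.2 (add not not p1):
        ○ open, literals {p1=true}.
0 branches closed, 5 open.
An open branch gives a countermodel: p1=true, p2=false, p3=false, p4=false (unmentioned atoms arbitrary); under it the original formula is false.

Not valid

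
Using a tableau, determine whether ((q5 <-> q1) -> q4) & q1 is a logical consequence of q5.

Initial set: {q5; ~(((q5 <-> q1) -> q4) & q1)}.
~(((q5 <-> q1) -> q4) & q1): β-rule — branch into ~((q5 <-> q1) -> q4)  //  ~q1.
  branch 1 (add ~((q5 <-> q1) -> q4)):
    ~((q5 <-> q1) -> q4): α-rule — add (q5 <-> q1), ~q4.
    (q5 <-> q1): β-rule — branch into q5, q1  //  ~q5, ~q1.
      branch 1.1 (add q5, q1):
        ○ open, literals {q1=1, q4=0, q5=1}.
      branch 1.2 (add ~q5, ~q1):
        × closes — contains both q5 and ~q5.
  branch 2 (add ~q1):
    ○ open, literals {q1=0, q5=1}.
1 branch closed, 2 open.
An open branch gives a countermodel: q1=1, q4=0, q5=1 (unmentioned atoms arbitrary); the premises hold there but the conclusion fails.

No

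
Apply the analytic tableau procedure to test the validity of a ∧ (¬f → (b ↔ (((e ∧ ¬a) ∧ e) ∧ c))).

Not valid

Assume the negation and expand:
Initial set: {¬(a ∧ (¬f → (b ↔ (((e ∧ ¬a) ∧ e) ∧ c))))}.
¬(a ∧ (¬f → (b ↔ (((e ∧ ¬a) ∧ e) ∧ c)))): β-rule — branch into ¬a  //  ¬(¬f → (b ↔ (((e ∧ ¬a) ∧ e) ∧ c))).
  branch 1 (add ¬a):
    ○ open, literals {a=0}.
  branch 2 (add ¬(¬f → (b ↔ (((e ∧ ¬a) ∧ e) ∧ c)))):
    ¬(¬f → (b ↔ (((e ∧ ¬a) ∧ e) ∧ c))): α-rule — add ¬f, ¬(b ↔ (((e ∧ ¬a) ∧ e) ∧ c)).
    ¬(b ↔ (((e ∧ ¬a) ∧ e) ∧ c)): β-rule — branch into b, ¬(((e ∧ ¬a) ∧ e) ∧ c)  //  ¬b, (((e ∧ ¬a) ∧ e) ∧ c).
      branch 2.1 (add b, ¬(((e ∧ ¬a) ∧ e) ∧ c)):
        ¬(((e ∧ ¬a) ∧ e) ∧ c): β-rule — branch into ¬((e ∧ ¬a) ∧ e)  //  ¬c.
          branch 2.1.1 (add ¬((e ∧ ¬a) ∧ e)):
            ¬((e ∧ ¬a) ∧ e): β-rule — branch into ¬(e ∧ ¬a)  //  ¬e.
              branch 2.1.1.1 (add ¬(e ∧ ¬a)):
                ¬(e ∧ ¬a): β-rule — branch into ¬e  //  ¬¬a.
                  branch 2.1.1.1.1 (add ¬e):
                    ○ open, literals {b=1, e=0, f=0}.
                  branch 2.1.1.1.2 (add ¬¬a):
                    ○ open, literals {a=1, b=1, f=0}.
              branch 2.1.1.2 (add ¬e):
                ○ open, literals {b=1, e=0, f=0}.
          branch 2.1.2 (add ¬c):
            ○ open, literals {b=1, c=0, f=0}.
      branch 2.2 (add ¬b, (((e ∧ ¬a) ∧ e) ∧ c)):
        (((e ∧ ¬a) ∧ e) ∧ c): α-rule — add ((e ∧ ¬a) ∧ e), c.
        ((e ∧ ¬a) ∧ e): α-rule — add (e ∧ ¬a), e.
        (e ∧ ¬a): α-rule — add e, ¬a.
        ○ open, literals {a=0, b=0, c=1, e=1, f=0}.
0 branches closed, 6 open.
An open branch gives a countermodel: a=0 (unmentioned atoms arbitrary); under it the original formula is false.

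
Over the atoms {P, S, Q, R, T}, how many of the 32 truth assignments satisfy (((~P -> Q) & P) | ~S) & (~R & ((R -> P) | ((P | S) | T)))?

Initial set: {((((~P -> Q) & P) | ~S) & (~R & ((R -> P) | ((P | S) | T))))}.
((((~P -> Q) & P) | ~S) & (~R & ((R -> P) | ((P | S) | T)))): α-rule — add (((~P -> Q) & P) | ~S), (~R & ((R -> P) | ((P | S) | T))).
(~R & ((R -> P) | ((P | S) | T))): α-rule — add ~R, ((R -> P) | ((P | S) | T)).
(((~P -> Q) & P) | ~S): β-rule — branch into ((~P -> Q) & P)  //  ~S.
  branch 1 (add ((~P -> Q) & P)):
    ((~P -> Q) & P): α-rule — add (~P -> Q), P.
    ((R -> P) | ((P | S) | T)): β-rule — branch into (R -> P)  //  ((P | S) | T).
      branch 1.1 (add (R -> P)):
        (~P -> Q): β-rule — branch into ~~P  //  Q.
          branch 1.1.1 (add ~~P):
            (R -> P): β-rule — branch into ~R  //  P.
              branch 1.1.1.1 (add ~R):
                ○ open, literals {P=T, R=F}.
              branch 1.1.1.2 (add P):
                ○ open, literals {P=T, R=F}.
          branch 1.1.2 (add Q):
            (R -> P): β-rule — branch into ~R  //  P.
              branch 1.1.2.1 (add ~R):
                ○ open, literals {P=T, Q=T, R=F}.
              branch 1.1.2.2 (add P):
                ○ open, literals {P=T, Q=T, R=F}.
      branch 1.2 (add ((P | S) | T)):
        (~P -> Q): β-rule — branch into ~~P  //  Q.
          branch 1.2.1 (add ~~P):
            ((P | S) | T): β-rule — branch into (P | S)  //  T.
              branch 1.2.1.1 (add (P | S)):
                (P | S): β-rule — branch into P  //  S.
                  branch 1.2.1.1.1 (add P):
                    ○ open, literals {P=T, R=F}.
                  branch 1.2.1.1.2 (add S):
                    ○ open, literals {P=T, R=F, S=T}.
              branch 1.2.1.2 (add T):
                ○ open, literals {P=T, R=F, T=T}.
          branch 1.2.2 (add Q):
            ((P | S) | T): β-rule — branch into (P | S)  //  T.
              branch 1.2.2.1 (add (P | S)):
                (P | S): β-rule — branch into P  //  S.
                  branch 1.2.2.1.1 (add P):
                    ○ open, literals {P=T, Q=T, R=F}.
                  branch 1.2.2.1.2 (add S):
                    ○ open, literals {P=T, Q=T, R=F, S=T}.
              branch 1.2.2.2 (add T):
                ○ open, literals {P=T, Q=T, R=F, T=T}.
  branch 2 (add ~S):
    ((R -> P) | ((P | S) | T)): β-rule — branch into (R -> P)  //  ((P | S) | T).
      branch 2.1 (add (R -> P)):
        (R -> P): β-rule — branch into ~R  //  P.
          branch 2.1.1 (add ~R):
            ○ open, literals {R=F, S=F}.
          branch 2.1.2 (add P):
            ○ open, literals {P=T, R=F, S=F}.
      branch 2.2 (add ((P | S) | T)):
        ((P | S) | T): β-rule — branch into (P | S)  //  T.
          branch 2.2.1 (add (P | S)):
            (P | S): β-rule — branch into P  //  S.
              branch 2.2.1.1 (add P):
                ○ open, literals {P=T, R=F, S=F}.
              branch 2.2.1.2 (add S):
                × closes — contains both S and ~S.
          branch 2.2.2 (add T):
            ○ open, literals {R=F, S=F, T=T}.
1 branch closed, 14 open.
Each open branch fixes some atoms; the unmentioned ones are free. Counting distinct full assignments: branch {P=T, R=F} (S, Q, T) contributes 8 new; branch {P=T, R=F} (S, Q, T) contributes 0 new; branch {P=T, Q=T, R=F} (S, T) contributes 0 new; branch {P=T, Q=T, R=F} (S, T) contributes 0 new; branch {P=T, R=F} (S, Q, T) contributes 0 new; branch {P=T, R=F, S=T} (Q, T) contributes 0 new; branch {P=T, R=F, T=T} (S, Q) contributes 0 new; branch {P=T, Q=T, R=F} (S, T) contributes 0 new; branch {P=T, Q=T, R=F, S=T} (T) contributes 0 new; branch {P=T, Q=T, R=F, T=T} (S) contributes 0 new; branch {R=F, S=F} (P, Q, T) contributes 4 new; branch {P=T, R=F, S=F} (Q, T) contributes 0 new; branch {P=T, R=F, S=F} (Q, T) contributes 0 new; branch {R=F, S=F, T=T} (P, Q) contributes 0 new. Total: 12.

12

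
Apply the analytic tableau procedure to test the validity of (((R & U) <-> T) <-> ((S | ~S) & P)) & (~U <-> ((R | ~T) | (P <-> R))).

Not valid

Assume the negation and expand:
Initial set: {~((((R & U) <-> T) <-> ((S | ~S) & P)) & (~U <-> ((R | ~T) | (P <-> R))))}.
~((((R & U) <-> T) <-> ((S | ~S) & P)) & (~U <-> ((R | ~T) | (P <-> R)))): β-rule — branch into ~(((R & U) <-> T) <-> ((S | ~S) & P))  //  ~(~U <-> ((R | ~T) | (P <-> R))).
  branch 1 (add ~(((R & U) <-> T) <-> ((S | ~S) & P))):
    ~(((R & U) <-> T) <-> ((S | ~S) & P)): β-rule — branch into ((R & U) <-> T), ~((S | ~S) & P)  //  ~((R & U) <-> T), ((S | ~S) & P).
      branch 1.1 (add ((R & U) <-> T), ~((S | ~S) & P)):
        ((R & U) <-> T): β-rule — branch into (R & U), T  //  ~(R & U), ~T.
          branch 1.1.1 (add (R & U), T):
            (R & U): α-rule — add R, U.
            ~((S | ~S) & P): β-rule — branch into ~(S | ~S)  //  ~P.
              branch 1.1.1.1 (add ~(S | ~S)):
                ~(S | ~S): α-rule — add ~S, ~~S.
                × closes — contains both S and ~S.
              branch 1.1.1.2 (add ~P):
                ○ open, literals {P=false, R=true, T=true, U=true}.
          branch 1.1.2 (add ~(R & U), ~T):
            ~((S | ~S) & P): β-rule — branch into ~(S | ~S)  //  ~P.
              branch 1.1.2.1 (add ~(S | ~S)):
                ~(S | ~S): α-rule — add ~S, ~~S.
                × closes — contains both S and ~S.
              branch 1.1.2.2 (add ~P):
                ~(R & U): β-rule — branch into ~R  //  ~U.
                  branch 1.1.2.2.1 (add ~R):
                    ○ open, literals {P=false, R=false, T=false}.
                  branch 1.1.2.2.2 (add ~U):
                    ○ open, literals {P=false, T=false, U=false}.
      branch 1.2 (add ~((R & U) <-> T), ((S | ~S) & P)):
        ((S | ~S) & P): α-rule — add (S | ~S), P.
        ~((R & U) <-> T): β-rule — branch into (R & U), ~T  //  ~(R & U), T.
          branch 1.2.1 (add (R & U), ~T):
            (R & U): α-rule — add R, U.
            (S | ~S): β-rule — branch into S  //  ~S.
              branch 1.2.1.1 (add S):
                ○ open, literals {P=true, R=true, S=true, T=false, U=true}.
              branch 1.2.1.2 (add ~S):
                ○ open, literals {P=true, R=true, S=false, T=false, U=true}.
          branch 1.2.2 (add ~(R & U), T):
            (S | ~S): β-rule — branch into S  //  ~S.
              branch 1.2.2.1 (add S):
                ~(R & U): β-rule — branch into ~R  //  ~U.
                  branch 1.2.2.1.1 (add ~R):
                    ○ open, literals {P=true, R=false, S=true, T=true}.
                  branch 1.2.2.1.2 (add ~U):
                    ○ open, literals {P=true, S=true, T=true, U=false}.
              branch 1.2.2.2 (add ~S):
                ~(R & U): β-rule — branch into ~R  //  ~U.
                  branch 1.2.2.2.1 (add ~R):
                    ○ open, literals {P=true, R=false, S=false, T=true}.
                  branch 1.2.2.2.2 (add ~U):
                    ○ open, literals {P=true, S=false, T=true, U=false}.
  branch 2 (add ~(~U <-> ((R | ~T) | (P <-> R)))):
    ~(~U <-> ((R | ~T) | (P <-> R))): β-rule — branch into ~U, ~((R | ~T) | (P <-> R))  //  ~~U, ((R | ~T) | (P <-> R)).
      branch 2.1 (add ~U, ~((R | ~T) | (P <-> R))):
        ~((R | ~T) | (P <-> R)): α-rule — add ~(R | ~T), ~(P <-> R).
        ~(R | ~T): α-rule — add ~R, ~~T.
        ~(P <-> R): β-rule — branch into P, ~R  //  ~P, R.
          branch 2.1.1 (add P, ~R):
            ○ open, literals {P=true, R=false, T=true, U=false}.
          branch 2.1.2 (add ~P, R):
            × closes — contains both R and ~R.
      branch 2.2 (add ~~U, ((R | ~T) | (P <-> R))):
        ((R | ~T) | (P <-> R)): β-rule — branch into (R | ~T)  //  (P <-> R).
          branch 2.2.1 (add (R | ~T)):
            (R | ~T): β-rule — branch into R  //  ~T.
              branch 2.2.1.1 (add R):
                ○ open, literals {R=true, U=true}.
              branch 2.2.1.2 (add ~T):
                ○ open, literals {T=false, U=true}.
          branch 2.2.2 (add (P <-> R)):
            (P <-> R): β-rule — branch into P, R  //  ~P, ~R.
              branch 2.2.2.1 (add P, R):
                ○ open, literals {P=true, R=true, U=true}.
              branch 2.2.2.2 (add ~P, ~R):
                ○ open, literals {P=false, R=false, U=true}.
3 branches closed, 14 open.
An open branch gives a countermodel: P=false, R=true, T=true, U=true (unmentioned atoms arbitrary); under it the original formula is false.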